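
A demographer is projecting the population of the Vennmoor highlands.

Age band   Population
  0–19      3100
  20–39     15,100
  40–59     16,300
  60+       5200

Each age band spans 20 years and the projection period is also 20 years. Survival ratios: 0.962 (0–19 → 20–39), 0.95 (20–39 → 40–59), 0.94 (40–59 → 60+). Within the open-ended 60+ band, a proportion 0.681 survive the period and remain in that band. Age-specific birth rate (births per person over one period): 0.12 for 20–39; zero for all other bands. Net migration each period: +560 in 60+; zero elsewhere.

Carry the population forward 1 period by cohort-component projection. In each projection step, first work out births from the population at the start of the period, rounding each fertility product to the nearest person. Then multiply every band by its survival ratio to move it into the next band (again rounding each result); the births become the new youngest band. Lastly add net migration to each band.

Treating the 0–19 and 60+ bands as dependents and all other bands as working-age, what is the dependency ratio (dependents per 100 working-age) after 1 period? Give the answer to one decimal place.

122.6

(Groups numbered youngest = 1 to oldest = 4.)
— Period 1 —
Births: 15100 × 0.12 = 1812
Group 2: 3100 × 0.962 = 2982
Group 3: 15100 × 0.95 = 14345
Group 4: 16300 × 0.94 + 5200 × 0.681 = 15322 + 3541 = 18863
Net migration: Group 4 + 560 → 19423
Population now: 0–19=1812, 20–39=2982, 40–59=14345, 60+=19423
Dependents (band 0–19 + band 60+) = 1812 + 19423 = 21235; working-age = 17327; ratio = 21235/17327 × 100 = 122.6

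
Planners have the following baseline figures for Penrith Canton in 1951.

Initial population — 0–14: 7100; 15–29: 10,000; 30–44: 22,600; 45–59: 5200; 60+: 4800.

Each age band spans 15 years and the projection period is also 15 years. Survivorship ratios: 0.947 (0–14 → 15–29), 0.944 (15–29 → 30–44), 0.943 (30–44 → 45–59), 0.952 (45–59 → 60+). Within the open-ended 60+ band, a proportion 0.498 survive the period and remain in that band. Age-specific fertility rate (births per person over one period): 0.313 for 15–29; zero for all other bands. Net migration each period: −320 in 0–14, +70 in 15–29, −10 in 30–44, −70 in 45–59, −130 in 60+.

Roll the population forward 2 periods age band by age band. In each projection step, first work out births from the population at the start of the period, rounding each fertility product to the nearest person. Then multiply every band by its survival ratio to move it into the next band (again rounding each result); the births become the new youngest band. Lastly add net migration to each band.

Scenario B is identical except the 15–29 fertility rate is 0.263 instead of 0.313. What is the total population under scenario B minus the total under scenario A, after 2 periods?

Let band 1 be 0–14 through band 5 = 60+.
[period 1]
Births: 10000 × 0.313 = 3130
Band 2: 7100 × 0.947 = 6724
Band 3: 10000 × 0.944 = 9440
Band 4: 22600 × 0.943 = 21312
Band 5: 5200 × 0.952 + 4800 × 0.498 = 4950 + 2390 = 7340
Net migration: Band 1 − 320 → 2810; Band 2 + 70 → 6794; Band 3 − 10 → 9430; Band 4 − 70 → 21242; Band 5 − 130 → 7210
Giving 2810 / 6794 / 9430 / 21242 / 7210.
[period 2]
Births: 6794 × 0.313 = 2127
Band 2: 2810 × 0.947 = 2661
Band 3: 6794 × 0.944 = 6414
Band 4: 9430 × 0.943 = 8892
Band 5: 21242 × 0.952 + 7210 × 0.498 = 20222 + 3591 = 23813
Net migration: Band 1 − 320 → 1807; Band 2 + 70 → 2731; Band 3 − 10 → 6404; Band 4 − 70 → 8822; Band 5 − 130 → 23683
Giving 1807 / 2731 / 6404 / 8822 / 23683.
Scenario A total after 2 periods: 43447
Scenario B projection —
[period 1]
Births: 10000 × 0.263 = 2630
Band 2: 7100 × 0.947 = 6724
Band 3: 10000 × 0.944 = 9440
Band 4: 22600 × 0.943 = 21312
Band 5: 5200 × 0.952 + 4800 × 0.498 = 4950 + 2390 = 7340
Net migration: Band 1 − 320 → 2310; Band 2 + 70 → 6794; Band 3 − 10 → 9430; Band 4 − 70 → 21242; Band 5 − 130 → 7210
Giving 2310 / 6794 / 9430 / 21242 / 7210.
[period 2]
Births: 6794 × 0.263 = 1787
Band 2: 2310 × 0.947 = 2188
Band 3: 6794 × 0.944 = 6414
Band 4: 9430 × 0.943 = 8892
Band 5: 21242 × 0.952 + 7210 × 0.498 = 20222 + 3591 = 23813
Net migration: Band 1 − 320 → 1467; Band 2 + 70 → 2258; Band 3 − 10 → 6404; Band 4 − 70 → 8822; Band 5 − 130 → 23683
Giving 1467 / 2258 / 6404 / 8822 / 23683.
Scenario B total after 2 periods: 42634
Difference B − A = 42634 − 43447 = -813

-813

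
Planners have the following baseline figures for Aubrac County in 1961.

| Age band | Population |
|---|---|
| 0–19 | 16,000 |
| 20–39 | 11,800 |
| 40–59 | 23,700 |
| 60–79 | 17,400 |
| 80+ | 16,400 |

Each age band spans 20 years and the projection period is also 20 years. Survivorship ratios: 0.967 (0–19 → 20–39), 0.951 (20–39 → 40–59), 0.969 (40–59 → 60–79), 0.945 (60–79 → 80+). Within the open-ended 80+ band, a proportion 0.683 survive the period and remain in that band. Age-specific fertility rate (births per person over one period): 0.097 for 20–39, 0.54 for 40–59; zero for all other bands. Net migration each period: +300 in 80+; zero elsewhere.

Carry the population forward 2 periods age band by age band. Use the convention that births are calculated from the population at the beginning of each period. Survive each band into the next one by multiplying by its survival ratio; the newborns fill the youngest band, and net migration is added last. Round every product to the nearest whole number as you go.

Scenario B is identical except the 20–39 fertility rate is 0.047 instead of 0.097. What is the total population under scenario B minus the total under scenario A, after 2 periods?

Numbering the bands 1..5 from youngest to oldest:
— Period 1 —
Births: 11800 * 0.097 = 1145, 23700 * 0.54 = 12798 → 13943
Band 2: 16000 * 0.967 = 15472
Band 3: 11800 * 0.951 = 11222
Band 4: 23700 * 0.969 = 22965
Band 5: 17400 * 0.945 + 16400 * 0.683 = 16443 + 11201 = 27644
Net migration: Band 5 + 300 → 27944
Population now: 0–19=13943, 20–39=15472, 40–59=11222, 60–79=22965, 80+=27944
— Period 2 —
Births: 15472 * 0.097 = 1501, 11222 * 0.54 = 6060 → 7561
Band 2: 13943 * 0.967 = 13483
Band 3: 15472 * 0.951 = 14714
Band 4: 11222 * 0.969 = 10874
Band 5: 22965 * 0.945 + 27944 * 0.683 = 21702 + 19086 = 40788
Net migration: Band 5 + 300 → 41088
Population now: 0–19=7561, 20–39=13483, 40–59=14714, 60–79=10874, 80+=41088
Scenario A total after 2 periods: 87720
Scenario B projection —
— Period 1 —
Births: 11800 * 0.047 = 555, 23700 * 0.54 = 12798 → 13353
Band 2: 16000 * 0.967 = 15472
Band 3: 11800 * 0.951 = 11222
Band 4: 23700 * 0.969 = 22965
Band 5: 17400 * 0.945 + 16400 * 0.683 = 16443 + 11201 = 27644
Net migration: Band 5 + 300 → 27944
Population now: 0–19=13353, 20–39=15472, 40–59=11222, 60–79=22965, 80+=27944
— Period 2 —
Births: 15472 * 0.047 = 727, 11222 * 0.54 = 6060 → 6787
Band 2: 13353 * 0.967 = 12912
Band 3: 15472 * 0.951 = 14714
Band 4: 11222 * 0.969 = 10874
Band 5: 22965 * 0.945 + 27944 * 0.683 = 21702 + 19086 = 40788
Net migration: Band 5 + 300 → 41088
Population now: 0–19=6787, 20–39=12912, 40–59=14714, 60–79=10874, 80+=41088
Scenario B total after 2 periods: 86375
Difference B − A = 86375 − 87720 = -1345

-1345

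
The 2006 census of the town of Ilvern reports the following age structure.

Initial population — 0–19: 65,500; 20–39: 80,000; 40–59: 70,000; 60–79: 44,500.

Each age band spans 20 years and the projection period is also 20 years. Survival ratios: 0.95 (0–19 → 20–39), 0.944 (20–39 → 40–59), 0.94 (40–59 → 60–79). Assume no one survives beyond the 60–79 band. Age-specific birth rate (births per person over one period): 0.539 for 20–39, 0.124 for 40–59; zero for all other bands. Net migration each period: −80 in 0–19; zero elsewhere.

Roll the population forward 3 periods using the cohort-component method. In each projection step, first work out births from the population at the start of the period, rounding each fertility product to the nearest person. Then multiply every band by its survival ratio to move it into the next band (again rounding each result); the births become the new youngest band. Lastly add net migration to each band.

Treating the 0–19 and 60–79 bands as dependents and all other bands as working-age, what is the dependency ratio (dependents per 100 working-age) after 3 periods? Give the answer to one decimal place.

102.1

Let group 1 be 0–19 through group 4 = 60–79.
Period 1.
Births: 80000 × 0.539 = 43120, 70000 × 0.124 = 8680 ⇒ total 51800
Group 2: 65500 × 0.95 = 62225
Group 3: 80000 × 0.944 = 75520
Group 4: 70000 × 0.94 = 65800
Net migration: Group 1 − 80 → 51720
Population now: 0–19=51720, 20–39=62225, 40–59=75520, 60–79=65800
Period 2.
Births: 62225 × 0.539 = 33539, 75520 × 0.124 = 9364 ⇒ total 42903
Group 2: 51720 × 0.95 = 49134
Group 3: 62225 × 0.944 = 58740
Group 4: 75520 × 0.94 = 70989
Net migration: Group 1 − 80 → 42823
Population now: 0–19=42823, 20–39=49134, 40–59=58740, 60–79=70989
Period 3.
Births: 49134 × 0.539 = 26483, 58740 × 0.124 = 7284 ⇒ total 33767
Group 2: 42823 × 0.95 = 40682
Group 3: 49134 × 0.944 = 46382
Group 4: 58740 × 0.94 = 55216
Net migration: Group 1 − 80 → 33687
Population now: 0–19=33687, 20–39=40682, 40–59=46382, 60–79=55216
Dependents (band 0–19 + band 60–79) = 33687 + 55216 = 88903; working-age = 87064; ratio = 88903/87064 × 100 = 102.1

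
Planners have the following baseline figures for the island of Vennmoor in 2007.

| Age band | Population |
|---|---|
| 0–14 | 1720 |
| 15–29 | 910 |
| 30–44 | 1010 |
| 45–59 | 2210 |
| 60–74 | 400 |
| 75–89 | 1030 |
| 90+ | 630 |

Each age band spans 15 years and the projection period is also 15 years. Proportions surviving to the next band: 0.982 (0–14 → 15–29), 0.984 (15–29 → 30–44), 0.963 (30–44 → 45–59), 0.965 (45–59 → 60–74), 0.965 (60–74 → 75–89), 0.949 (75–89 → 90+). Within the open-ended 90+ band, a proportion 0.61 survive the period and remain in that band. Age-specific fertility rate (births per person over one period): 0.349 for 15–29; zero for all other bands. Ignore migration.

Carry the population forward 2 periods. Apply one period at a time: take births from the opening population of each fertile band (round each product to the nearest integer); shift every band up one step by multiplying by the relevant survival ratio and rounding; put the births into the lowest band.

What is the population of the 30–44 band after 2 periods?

Call the bands 1 to 7, youngest first.
After projecting period 1:
Births: 910 × 0.349 = 318
Band 2: 1720 × 0.982 = 1689
Band 3: 910 × 0.984 = 895
Band 4: 1010 × 0.963 = 973
Band 5: 2210 × 0.965 = 2133
Band 6: 400 × 0.965 = 386
Band 7: 1030 × 0.949 + 630 × 0.61 = 977 + 384 = 1361
→ [318, 1689, 895, 973, 2133, 386, 1361]
After projecting period 2:
Births: 1689 × 0.349 = 589
Band 2: 318 × 0.982 = 312
Band 3: 1689 × 0.984 = 1662
Band 4: 895 × 0.963 = 862
Band 5: 973 × 0.965 = 939
Band 6: 2133 × 0.965 = 2058
Band 7: 386 × 0.949 + 1361 × 0.61 = 366 + 830 = 1196
→ [589, 312, 1662, 862, 939, 2058, 1196]

1662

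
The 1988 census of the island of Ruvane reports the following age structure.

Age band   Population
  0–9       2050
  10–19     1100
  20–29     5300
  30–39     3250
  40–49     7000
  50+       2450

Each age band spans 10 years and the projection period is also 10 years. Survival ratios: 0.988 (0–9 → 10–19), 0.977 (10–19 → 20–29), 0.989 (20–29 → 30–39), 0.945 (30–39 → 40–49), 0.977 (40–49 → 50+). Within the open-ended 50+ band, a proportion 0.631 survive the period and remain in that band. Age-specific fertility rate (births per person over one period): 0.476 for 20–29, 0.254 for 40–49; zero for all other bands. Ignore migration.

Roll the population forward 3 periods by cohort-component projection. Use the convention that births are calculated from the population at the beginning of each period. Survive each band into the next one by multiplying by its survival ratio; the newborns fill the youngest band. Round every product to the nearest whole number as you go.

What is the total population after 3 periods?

20660

Let band 1 be 0–9 through band 6 = 50+.
[period 1]
Births: 5300 * 0.476 = 2523, 7000 * 0.254 = 1778 → 4301
Band 2: 2050 * 0.988 = 2025
Band 3: 1100 * 0.977 = 1075
Band 4: 5300 * 0.989 = 5242
Band 5: 3250 * 0.945 = 3071
Band 6: 7000 * 0.977 + 2450 * 0.631 = 6839 + 1546 = 8385
Population now: 0–9=4301, 10–19=2025, 20–29=1075, 30–39=5242, 40–49=3071, 50+=8385
[period 2]
Births: 1075 * 0.476 = 512, 3071 * 0.254 = 780 → 1292
Band 2: 4301 * 0.988 = 4249
Band 3: 2025 * 0.977 = 1978
Band 4: 1075 * 0.989 = 1063
Band 5: 5242 * 0.945 = 4954
Band 6: 3071 * 0.977 + 8385 * 0.631 = 3000 + 5291 = 8291
Population now: 0–9=1292, 10–19=4249, 20–29=1978, 30–39=1063, 40–49=4954, 50+=8291
[period 3]
Births: 1978 * 0.476 = 942, 4954 * 0.254 = 1258 → 2200
Band 2: 1292 * 0.988 = 1276
Band 3: 4249 * 0.977 = 4151
Band 4: 1978 * 0.989 = 1956
Band 5: 1063 * 0.945 = 1005
Band 6: 4954 * 0.977 + 8291 * 0.631 = 4840 + 5232 = 10072
Population now: 0–9=2200, 10–19=1276, 20–29=4151, 30–39=1956, 40–49=1005, 50+=10072
Total after period 3: 2200 + 1276 + 4151 + 1956 + 1005 + 10072 = 20660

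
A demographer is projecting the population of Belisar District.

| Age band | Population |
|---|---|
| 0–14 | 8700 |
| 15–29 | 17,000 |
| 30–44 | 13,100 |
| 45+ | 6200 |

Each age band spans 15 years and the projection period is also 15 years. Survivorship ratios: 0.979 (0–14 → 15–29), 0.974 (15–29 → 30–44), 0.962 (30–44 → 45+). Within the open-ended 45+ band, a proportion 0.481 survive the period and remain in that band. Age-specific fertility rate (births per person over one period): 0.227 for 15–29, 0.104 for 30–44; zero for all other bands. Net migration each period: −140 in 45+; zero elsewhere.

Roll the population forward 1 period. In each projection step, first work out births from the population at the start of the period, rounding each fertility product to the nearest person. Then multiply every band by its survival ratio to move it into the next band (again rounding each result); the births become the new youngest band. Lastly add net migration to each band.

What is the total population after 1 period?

45740

Period 1.
Births: 17000 × 0.227 = 3859 ; 13100 × 0.104 = 1362 ⇒ total 5221
15–29: 8700 × 0.979 = 8517
30–44: 17000 × 0.974 = 16558
45+: 13100 × 0.962 + 6200 × 0.481 = 12602 + 2982 = 15584
Net migration: 45+ − 140 → 15444
Giving 5221 / 8517 / 16558 / 15444.
Total after period 1: 5221 + 8517 + 16558 + 15444 = 45740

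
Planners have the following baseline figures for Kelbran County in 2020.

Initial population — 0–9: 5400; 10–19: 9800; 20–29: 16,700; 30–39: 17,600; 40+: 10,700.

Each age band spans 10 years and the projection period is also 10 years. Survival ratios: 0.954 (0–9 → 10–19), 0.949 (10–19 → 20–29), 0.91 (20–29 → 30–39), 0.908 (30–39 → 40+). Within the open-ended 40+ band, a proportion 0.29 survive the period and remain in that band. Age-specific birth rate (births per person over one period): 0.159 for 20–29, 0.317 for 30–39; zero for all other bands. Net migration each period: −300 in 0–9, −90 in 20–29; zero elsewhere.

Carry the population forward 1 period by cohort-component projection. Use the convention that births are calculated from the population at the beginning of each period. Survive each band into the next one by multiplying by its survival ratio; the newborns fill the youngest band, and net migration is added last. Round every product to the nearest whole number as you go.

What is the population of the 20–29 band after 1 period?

9210

Period 1:
Births: 16700 × 0.159 = 2655, 17600 × 0.317 = 5579 → 8234
10–19: 5400 × 0.954 = 5152
20–29: 9800 × 0.949 = 9300
30–39: 16700 × 0.91 = 15197
40+: 17600 × 0.908 + 10700 × 0.29 = 15981 + 3103 = 19084
Net migration: 0–9 − 300 → 7934; 20–29 − 90 → 9210
End of period: [7934, 5152, 9210, 15197, 19084]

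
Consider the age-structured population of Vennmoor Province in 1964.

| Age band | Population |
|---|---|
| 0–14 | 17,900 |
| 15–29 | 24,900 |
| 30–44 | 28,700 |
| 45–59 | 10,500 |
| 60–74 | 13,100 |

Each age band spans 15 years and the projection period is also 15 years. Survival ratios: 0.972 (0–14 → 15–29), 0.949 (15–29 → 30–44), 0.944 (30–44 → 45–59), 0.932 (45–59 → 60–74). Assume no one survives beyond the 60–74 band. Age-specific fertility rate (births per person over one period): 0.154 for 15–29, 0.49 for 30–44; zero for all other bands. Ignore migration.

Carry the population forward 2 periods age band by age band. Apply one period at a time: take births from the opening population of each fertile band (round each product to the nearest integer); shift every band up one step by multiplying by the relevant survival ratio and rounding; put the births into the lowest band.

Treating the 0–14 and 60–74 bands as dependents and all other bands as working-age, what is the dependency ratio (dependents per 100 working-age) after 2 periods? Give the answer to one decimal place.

70.3

— Period 1 —
Births: 24900 × 0.154 = 3835, 28700 × 0.49 = 14063 ⇒ total 17898
15–29: 17900 × 0.972 = 17399
30–44: 24900 × 0.949 = 23630
45–59: 28700 × 0.944 = 27093
60–74: 10500 × 0.932 = 9786
→ [17898, 17399, 23630, 27093, 9786]
— Period 2 —
Births: 17399 × 0.154 = 2679, 23630 × 0.49 = 11579 ⇒ total 14258
15–29: 17898 × 0.972 = 17397
30–44: 17399 × 0.949 = 16512
45–59: 23630 × 0.944 = 22307
60–74: 27093 × 0.932 = 25251
→ [14258, 17397, 16512, 22307, 25251]
Dependents (band 0–14 + band 60–74) = 14258 + 25251 = 39509; working-age = 56216; ratio = 39509/56216 × 100 = 70.3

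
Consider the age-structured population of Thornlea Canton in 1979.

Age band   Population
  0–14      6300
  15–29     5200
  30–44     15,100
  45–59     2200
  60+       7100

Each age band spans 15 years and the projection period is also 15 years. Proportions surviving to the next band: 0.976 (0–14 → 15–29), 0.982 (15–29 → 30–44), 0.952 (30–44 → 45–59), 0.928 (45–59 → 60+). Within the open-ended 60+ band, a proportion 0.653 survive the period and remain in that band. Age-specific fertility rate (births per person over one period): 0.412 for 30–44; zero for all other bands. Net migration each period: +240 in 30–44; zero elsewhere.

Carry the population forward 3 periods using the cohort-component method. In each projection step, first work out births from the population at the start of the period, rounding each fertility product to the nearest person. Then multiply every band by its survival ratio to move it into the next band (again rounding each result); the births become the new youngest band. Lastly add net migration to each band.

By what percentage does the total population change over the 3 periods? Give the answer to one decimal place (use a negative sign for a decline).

Numbering the bands 1..5 from youngest to oldest:
[period 1]
Births: 15100 × 0.412 = 6221
Band 2: 6300 × 0.976 = 6149
Band 3: 5200 × 0.982 = 5106
Band 4: 15100 × 0.952 = 14375
Band 5: 2200 × 0.928 + 7100 × 0.653 = 2042 + 4636 = 6678
Net migration: Band 3 + 240 → 5346
→ [6221, 6149, 5346, 14375, 6678]
[period 2]
Births: 5346 × 0.412 = 2203
Band 2: 6221 × 0.976 = 6072
Band 3: 6149 × 0.982 = 6038
Band 4: 5346 × 0.952 = 5089
Band 5: 14375 × 0.928 + 6678 × 0.653 = 13340 + 4361 = 17701
Net migration: Band 3 + 240 → 6278
→ [2203, 6072, 6278, 5089, 17701]
[period 3]
Births: 6278 × 0.412 = 2587
Band 2: 2203 × 0.976 = 2150
Band 3: 6072 × 0.982 = 5963
Band 4: 6278 × 0.952 = 5977
Band 5: 5089 × 0.928 + 17701 × 0.653 = 4723 + 11559 = 16282
Net migration: Band 3 + 240 → 6203
→ [2587, 2150, 6203, 5977, 16282]
Total: 35900 → 33199; change = -2701; percentage change = -7.5%

-7.5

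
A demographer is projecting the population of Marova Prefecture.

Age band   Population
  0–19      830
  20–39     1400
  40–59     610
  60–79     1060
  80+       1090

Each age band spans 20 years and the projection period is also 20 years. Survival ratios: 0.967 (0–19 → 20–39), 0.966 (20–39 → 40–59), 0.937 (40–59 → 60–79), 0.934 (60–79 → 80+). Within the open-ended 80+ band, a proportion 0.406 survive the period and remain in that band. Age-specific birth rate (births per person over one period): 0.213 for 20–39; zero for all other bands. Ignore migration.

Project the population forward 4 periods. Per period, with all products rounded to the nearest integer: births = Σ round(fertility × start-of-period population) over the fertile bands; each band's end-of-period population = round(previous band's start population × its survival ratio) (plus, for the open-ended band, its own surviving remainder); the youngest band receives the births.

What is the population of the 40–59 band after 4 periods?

(Groups numbered youngest = 1 to oldest = 5.)
Period 1:
Births: 1400 × 0.213 = 298
Group 2: 830 × 0.967 = 803
Group 3: 1400 × 0.966 = 1352
Group 4: 610 × 0.937 = 572
Group 5: 1060 × 0.934 + 1090 × 0.406 = 990 + 443 = 1433
→ [298, 803, 1352, 572, 1433]
Period 2:
Births: 803 × 0.213 = 171
Group 2: 298 × 0.967 = 288
Group 3: 803 × 0.966 = 776
Group 4: 1352 × 0.937 = 1267
Group 5: 572 × 0.934 + 1433 × 0.406 = 534 + 582 = 1116
→ [171, 288, 776, 1267, 1116]
Period 3:
Births: 288 × 0.213 = 61
Group 2: 171 × 0.967 = 165
Group 3: 288 × 0.966 = 278
Group 4: 776 × 0.937 = 727
Group 5: 1267 × 0.934 + 1116 × 0.406 = 1183 + 453 = 1636
→ [61, 165, 278, 727, 1636]
Period 4:
Births: 165 × 0.213 = 35
Group 2: 61 × 0.967 = 59
Group 3: 165 × 0.966 = 159
Group 4: 278 × 0.937 = 260
Group 5: 727 × 0.934 + 1636 × 0.406 = 679 + 664 = 1343
→ [35, 59, 159, 260, 1343]

159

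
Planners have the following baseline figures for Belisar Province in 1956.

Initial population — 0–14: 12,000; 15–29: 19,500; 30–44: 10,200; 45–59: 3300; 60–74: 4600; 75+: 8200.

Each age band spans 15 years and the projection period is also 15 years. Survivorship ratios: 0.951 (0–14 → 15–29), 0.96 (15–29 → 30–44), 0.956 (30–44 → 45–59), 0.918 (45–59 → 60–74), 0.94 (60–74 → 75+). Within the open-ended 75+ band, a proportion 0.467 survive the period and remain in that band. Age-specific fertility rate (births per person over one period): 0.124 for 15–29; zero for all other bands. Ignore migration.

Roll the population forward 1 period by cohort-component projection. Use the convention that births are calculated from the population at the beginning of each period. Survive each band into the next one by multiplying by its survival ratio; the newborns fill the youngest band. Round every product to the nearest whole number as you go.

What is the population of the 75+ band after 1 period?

8153

Let band 1 be 0–14 through band 6 = 75+.
— Period 1 —
Births: 19500 × 0.124 = 2418
Band 2: 12000 × 0.951 = 11412
Band 3: 19500 × 0.96 = 18720
Band 4: 10200 × 0.956 = 9751
Band 5: 3300 × 0.918 = 3029
Band 6: 4600 × 0.94 + 8200 × 0.467 = 4324 + 3829 = 8153
Population now: 0–14=2418, 15–29=11412, 30–44=18720, 45–59=9751, 60–74=3029, 75+=8153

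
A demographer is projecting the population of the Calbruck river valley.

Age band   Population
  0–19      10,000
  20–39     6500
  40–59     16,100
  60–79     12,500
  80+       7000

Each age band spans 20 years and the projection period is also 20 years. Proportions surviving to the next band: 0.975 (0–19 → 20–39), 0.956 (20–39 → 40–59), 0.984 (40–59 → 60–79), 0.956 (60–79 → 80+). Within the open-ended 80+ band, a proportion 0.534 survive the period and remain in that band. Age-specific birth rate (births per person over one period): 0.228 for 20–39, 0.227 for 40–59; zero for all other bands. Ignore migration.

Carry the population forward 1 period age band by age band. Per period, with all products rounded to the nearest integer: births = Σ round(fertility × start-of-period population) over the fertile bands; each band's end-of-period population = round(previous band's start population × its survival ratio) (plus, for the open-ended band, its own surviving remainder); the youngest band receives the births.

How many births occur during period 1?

Period 1.
Births: 6500 * 0.228 = 1482, 16100 * 0.227 = 3655 ⇒ total 5137
20–39: 10000 * 0.975 = 9750
40–59: 6500 * 0.956 = 6214
60–79: 16100 * 0.984 = 15842
80+: 12500 * 0.956 + 7000 * 0.534 = 11950 + 3738 = 15688
→ [5137, 9750, 6214, 15842, 15688]

5137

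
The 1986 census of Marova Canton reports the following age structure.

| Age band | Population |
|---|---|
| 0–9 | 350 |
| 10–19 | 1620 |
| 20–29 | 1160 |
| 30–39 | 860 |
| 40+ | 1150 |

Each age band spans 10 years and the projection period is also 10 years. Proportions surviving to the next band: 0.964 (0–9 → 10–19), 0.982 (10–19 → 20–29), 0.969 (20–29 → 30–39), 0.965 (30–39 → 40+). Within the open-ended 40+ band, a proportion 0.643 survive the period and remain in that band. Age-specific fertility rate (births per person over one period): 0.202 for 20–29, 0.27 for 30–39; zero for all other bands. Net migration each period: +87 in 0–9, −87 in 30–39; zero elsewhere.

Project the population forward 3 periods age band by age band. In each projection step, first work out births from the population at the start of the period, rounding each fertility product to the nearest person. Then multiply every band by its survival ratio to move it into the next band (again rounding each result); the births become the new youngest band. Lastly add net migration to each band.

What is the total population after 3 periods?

Call the bands 1 to 5, youngest first.
[period 1]
Births: 1160 × 0.202 = 234 ; 860 × 0.27 = 232 → total 466
Band 2: 350 × 0.964 = 337
Band 3: 1620 × 0.982 = 1591
Band 4: 1160 × 0.969 = 1124
Band 5: 860 × 0.965 + 1150 × 0.643 = 830 + 739 = 1569
Net migration: Band 1 + 87 → 553; Band 4 − 87 → 1037
End of period: [553, 337, 1591, 1037, 1569]
[period 2]
Births: 1591 × 0.202 = 321 ; 1037 × 0.27 = 280 → total 601
Band 2: 553 × 0.964 = 533
Band 3: 337 × 0.982 = 331
Band 4: 1591 × 0.969 = 1542
Band 5: 1037 × 0.965 + 1569 × 0.643 = 1001 + 1009 = 2010
Net migration: Band 1 + 87 → 688; Band 4 − 87 → 1455
End of period: [688, 533, 331, 1455, 2010]
[period 3]
Births: 331 × 0.202 = 67 ; 1455 × 0.27 = 393 → total 460
Band 2: 688 × 0.964 = 663
Band 3: 533 × 0.982 = 523
Band 4: 331 × 0.969 = 321
Band 5: 1455 × 0.965 + 2010 × 0.643 = 1404 + 1292 = 2696
Net migration: Band 1 + 87 → 547; Band 4 − 87 → 234
End of period: [547, 663, 523, 234, 2696]
Total after period 3: 547 + 663 + 523 + 234 + 2696 = 4663

4663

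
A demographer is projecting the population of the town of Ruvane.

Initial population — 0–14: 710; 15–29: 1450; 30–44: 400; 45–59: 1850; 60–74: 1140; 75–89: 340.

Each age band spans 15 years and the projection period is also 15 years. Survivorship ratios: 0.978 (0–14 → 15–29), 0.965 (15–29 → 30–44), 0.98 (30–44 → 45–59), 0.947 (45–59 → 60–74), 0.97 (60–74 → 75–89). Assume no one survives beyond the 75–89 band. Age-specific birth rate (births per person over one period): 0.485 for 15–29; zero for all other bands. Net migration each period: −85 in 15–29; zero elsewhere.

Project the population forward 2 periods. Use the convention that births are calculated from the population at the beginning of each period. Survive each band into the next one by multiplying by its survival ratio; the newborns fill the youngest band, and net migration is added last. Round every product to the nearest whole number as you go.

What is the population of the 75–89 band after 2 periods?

1699

Let group 1 be 0–14 through group 6 = 75–89.
After projecting period 1:
Births: 1450 × 0.485 = 703
Group 2: 710 × 0.978 = 694
Group 3: 1450 × 0.965 = 1399
Group 4: 400 × 0.98 = 392
Group 5: 1850 × 0.947 = 1752
Group 6: 1140 × 0.97 = 1106
Net migration: Group 2 − 85 → 609
End of period: [703, 609, 1399, 392, 1752, 1106]
After projecting period 2:
Births: 609 × 0.485 = 295
Group 2: 703 × 0.978 = 688
Group 3: 609 × 0.965 = 588
Group 4: 1399 × 0.98 = 1371
Group 5: 392 × 0.947 = 371
Group 6: 1752 × 0.97 = 1699
Net migration: Group 2 − 85 → 603
End of period: [295, 603, 588, 1371, 371, 1699]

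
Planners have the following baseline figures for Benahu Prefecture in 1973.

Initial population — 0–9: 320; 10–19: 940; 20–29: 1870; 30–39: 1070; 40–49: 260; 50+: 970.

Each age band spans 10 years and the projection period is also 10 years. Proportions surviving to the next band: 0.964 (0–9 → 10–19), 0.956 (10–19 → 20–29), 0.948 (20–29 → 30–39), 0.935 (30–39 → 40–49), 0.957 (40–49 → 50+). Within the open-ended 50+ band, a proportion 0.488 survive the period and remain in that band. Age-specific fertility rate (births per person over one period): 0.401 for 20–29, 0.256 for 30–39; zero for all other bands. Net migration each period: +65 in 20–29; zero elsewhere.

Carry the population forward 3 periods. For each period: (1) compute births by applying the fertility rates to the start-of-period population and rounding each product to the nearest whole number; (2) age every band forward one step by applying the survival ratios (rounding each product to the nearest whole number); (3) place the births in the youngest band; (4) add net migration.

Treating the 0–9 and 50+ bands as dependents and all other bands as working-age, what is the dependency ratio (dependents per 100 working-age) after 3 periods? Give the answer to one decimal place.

86.4

Numbering the bands 1..6 from youngest to oldest:
— Period 1 —
Births: 1870 × 0.401 = 750 ; 1070 × 0.256 = 274 ⇒ total 1024
Band 2: 320 × 0.964 = 308
Band 3: 940 × 0.956 = 899
Band 4: 1870 × 0.948 = 1773
Band 5: 1070 × 0.935 = 1000
Band 6: 260 × 0.957 + 970 × 0.488 = 249 + 473 = 722
Net migration: Band 3 + 65 → 964
Population now: 0–9=1024, 10–19=308, 20–29=964, 30–39=1773, 40–49=1000, 50+=722
— Period 2 —
Births: 964 × 0.401 = 387 ; 1773 × 0.256 = 454 ⇒ total 841
Band 2: 1024 × 0.964 = 987
Band 3: 308 × 0.956 = 294
Band 4: 964 × 0.948 = 914
Band 5: 1773 × 0.935 = 1658
Band 6: 1000 × 0.957 + 722 × 0.488 = 957 + 352 = 1309
Net migration: Band 3 + 65 → 359
Population now: 0–9=841, 10–19=987, 20–29=359, 30–39=914, 40–49=1658, 50+=1309
— Period 3 —
Births: 359 × 0.401 = 144 ; 914 × 0.256 = 234 ⇒ total 378
Band 2: 841 × 0.964 = 811
Band 3: 987 × 0.956 = 944
Band 4: 359 × 0.948 = 340
Band 5: 914 × 0.935 = 855
Band 6: 1658 × 0.957 + 1309 × 0.488 = 1587 + 639 = 2226
Net migration: Band 3 + 65 → 1009
Population now: 0–9=378, 10–19=811, 20–29=1009, 30–39=340, 40–49=855, 50+=2226
Dependents (band 0–9 + band 50+) = 378 + 2226 = 2604; working-age = 3015; ratio = 2604/3015 × 100 = 86.4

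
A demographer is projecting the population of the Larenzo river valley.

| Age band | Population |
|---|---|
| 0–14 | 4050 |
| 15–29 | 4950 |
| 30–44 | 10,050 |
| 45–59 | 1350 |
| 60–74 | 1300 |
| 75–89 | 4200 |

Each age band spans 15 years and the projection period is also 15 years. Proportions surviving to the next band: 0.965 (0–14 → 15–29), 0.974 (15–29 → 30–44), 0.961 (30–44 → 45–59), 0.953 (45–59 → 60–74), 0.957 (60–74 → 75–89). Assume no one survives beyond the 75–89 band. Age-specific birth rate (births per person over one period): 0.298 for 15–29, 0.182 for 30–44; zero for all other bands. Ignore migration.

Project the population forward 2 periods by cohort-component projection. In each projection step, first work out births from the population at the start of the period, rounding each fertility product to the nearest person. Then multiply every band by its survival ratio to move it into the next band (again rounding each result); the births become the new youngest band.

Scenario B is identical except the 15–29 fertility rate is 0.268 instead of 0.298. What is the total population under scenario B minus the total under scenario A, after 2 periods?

Period 1.
Births: 4950 × 0.298 = 1475, 10050 × 0.182 = 1829 → 3304
15–29: 4050 × 0.965 = 3908
30–44: 4950 × 0.974 = 4821
45–59: 10050 × 0.961 = 9658
60–74: 1350 × 0.953 = 1287
75–89: 1300 × 0.957 = 1244
End of period: [3304, 3908, 4821, 9658, 1287, 1244]
Period 2.
Births: 3908 × 0.298 = 1165, 4821 × 0.182 = 877 → 2042
15–29: 3304 × 0.965 = 3188
30–44: 3908 × 0.974 = 3806
45–59: 4821 × 0.961 = 4633
60–74: 9658 × 0.953 = 9204
75–89: 1287 × 0.957 = 1232
End of period: [2042, 3188, 3806, 4633, 9204, 1232]
Scenario A total after 2 periods: 24105
Scenario B projection —
Period 1.
Births: 4950 × 0.268 = 1327, 10050 × 0.182 = 1829 → 3156
15–29: 4050 × 0.965 = 3908
30–44: 4950 × 0.974 = 4821
45–59: 10050 × 0.961 = 9658
60–74: 1350 × 0.953 = 1287
75–89: 1300 × 0.957 = 1244
End of period: [3156, 3908, 4821, 9658, 1287, 1244]
Period 2.
Births: 3908 × 0.268 = 1047, 4821 × 0.182 = 877 → 1924
15–29: 3156 × 0.965 = 3046
30–44: 3908 × 0.974 = 3806
45–59: 4821 × 0.961 = 4633
60–74: 9658 × 0.953 = 9204
75–89: 1287 × 0.957 = 1232
End of period: [1924, 3046, 3806, 4633, 9204, 1232]
Scenario B total after 2 periods: 23845
Difference B − A = 23845 − 24105 = -260

-260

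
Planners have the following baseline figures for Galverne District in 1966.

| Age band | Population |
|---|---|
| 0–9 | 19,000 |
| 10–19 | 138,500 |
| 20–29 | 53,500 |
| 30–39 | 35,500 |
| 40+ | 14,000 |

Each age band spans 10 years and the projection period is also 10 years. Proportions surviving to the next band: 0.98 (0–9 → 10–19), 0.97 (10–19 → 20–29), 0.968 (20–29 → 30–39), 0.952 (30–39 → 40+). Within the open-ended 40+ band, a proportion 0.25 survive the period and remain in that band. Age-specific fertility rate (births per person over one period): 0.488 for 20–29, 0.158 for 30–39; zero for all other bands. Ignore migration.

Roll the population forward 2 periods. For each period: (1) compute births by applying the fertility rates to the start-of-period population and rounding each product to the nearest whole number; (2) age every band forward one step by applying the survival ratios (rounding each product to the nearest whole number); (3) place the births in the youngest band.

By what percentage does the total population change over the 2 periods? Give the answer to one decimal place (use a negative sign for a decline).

Let band 1 be 0–9 through band 5 = 40+.
— Period 1 —
Births: 53500 × 0.488 = 26108, 35500 × 0.158 = 5609 ⇒ total 31717
Band 2: 19000 × 0.98 = 18620
Band 3: 138500 × 0.97 = 134345
Band 4: 53500 × 0.968 = 51788
Band 5: 35500 × 0.952 + 14000 × 0.25 = 33796 + 3500 = 37296
→ [31717, 18620, 134345, 51788, 37296]
— Period 2 —
Births: 134345 × 0.488 = 65560, 51788 × 0.158 = 8183 ⇒ total 73743
Band 2: 31717 × 0.98 = 31083
Band 3: 18620 × 0.97 = 18061
Band 4: 134345 × 0.968 = 130046
Band 5: 51788 × 0.952 + 37296 × 0.25 = 49302 + 9324 = 58626
→ [73743, 31083, 18061, 130046, 58626]
Total: 260500 → 311559; change = 51059; percentage change = 19.6%

19.6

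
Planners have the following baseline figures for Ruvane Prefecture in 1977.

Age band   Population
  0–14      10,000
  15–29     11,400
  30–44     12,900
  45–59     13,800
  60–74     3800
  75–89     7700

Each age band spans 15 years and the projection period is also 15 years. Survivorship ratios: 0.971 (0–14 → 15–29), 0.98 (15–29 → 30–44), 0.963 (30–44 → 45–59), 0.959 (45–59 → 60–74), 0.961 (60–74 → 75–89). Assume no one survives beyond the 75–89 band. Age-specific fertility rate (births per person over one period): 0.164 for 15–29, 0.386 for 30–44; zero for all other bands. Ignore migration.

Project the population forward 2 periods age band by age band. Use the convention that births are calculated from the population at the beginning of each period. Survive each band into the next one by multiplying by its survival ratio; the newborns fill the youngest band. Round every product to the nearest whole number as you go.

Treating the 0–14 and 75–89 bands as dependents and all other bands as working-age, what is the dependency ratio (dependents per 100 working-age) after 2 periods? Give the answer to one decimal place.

47.9

Call the bands 1 to 6, youngest first.
[period 1]
Births: 11400 × 0.164 = 1870  |  12900 × 0.386 = 4979 ⇒ total 6849
Band 2: 10000 × 0.971 = 9710
Band 3: 11400 × 0.98 = 11172
Band 4: 12900 × 0.963 = 12423
Band 5: 13800 × 0.959 = 13234
Band 6: 3800 × 0.961 = 3652
Population now: 0–14=6849, 15–29=9710, 30–44=11172, 45–59=12423, 60–74=13234, 75–89=3652
[period 2]
Births: 9710 × 0.164 = 1592  |  11172 × 0.386 = 4312 ⇒ total 5904
Band 2: 6849 × 0.971 = 6650
Band 3: 9710 × 0.98 = 9516
Band 4: 11172 × 0.963 = 10759
Band 5: 12423 × 0.959 = 11914
Band 6: 13234 × 0.961 = 12718
Population now: 0–14=5904, 15–29=6650, 30–44=9516, 45–59=10759, 60–74=11914, 75–89=12718
Dependents (band 0–14 + band 75–89) = 5904 + 12718 = 18622; working-age = 38839; ratio = 18622/38839 × 100 = 47.9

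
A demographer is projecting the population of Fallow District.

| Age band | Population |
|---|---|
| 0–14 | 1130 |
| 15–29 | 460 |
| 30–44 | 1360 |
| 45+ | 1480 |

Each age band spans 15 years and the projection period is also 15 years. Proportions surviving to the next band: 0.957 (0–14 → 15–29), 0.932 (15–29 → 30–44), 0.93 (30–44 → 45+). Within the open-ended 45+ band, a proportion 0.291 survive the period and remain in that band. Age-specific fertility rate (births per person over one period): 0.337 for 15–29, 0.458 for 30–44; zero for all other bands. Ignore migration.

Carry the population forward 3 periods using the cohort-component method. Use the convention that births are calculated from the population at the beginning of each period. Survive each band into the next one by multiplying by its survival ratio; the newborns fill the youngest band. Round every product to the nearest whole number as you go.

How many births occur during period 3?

[period 1]
Births: 460 * 0.337 = 155  |  1360 * 0.458 = 623 → 778
15–29: 1130 * 0.957 = 1081
30–44: 460 * 0.932 = 429
45+: 1360 * 0.93 + 1480 * 0.291 = 1265 + 431 = 1696
→ [778, 1081, 429, 1696]
[period 2]
Births: 1081 * 0.337 = 364  |  429 * 0.458 = 196 → 560
15–29: 778 * 0.957 = 745
30–44: 1081 * 0.932 = 1007
45+: 429 * 0.93 + 1696 * 0.291 = 399 + 494 = 893
→ [560, 745, 1007, 893]
[period 3]
Births: 745 * 0.337 = 251  |  1007 * 0.458 = 461 → 712
15–29: 560 * 0.957 = 536
30–44: 745 * 0.932 = 694
45+: 1007 * 0.93 + 893 * 0.291 = 937 + 260 = 1197
→ [712, 536, 694, 1197]

712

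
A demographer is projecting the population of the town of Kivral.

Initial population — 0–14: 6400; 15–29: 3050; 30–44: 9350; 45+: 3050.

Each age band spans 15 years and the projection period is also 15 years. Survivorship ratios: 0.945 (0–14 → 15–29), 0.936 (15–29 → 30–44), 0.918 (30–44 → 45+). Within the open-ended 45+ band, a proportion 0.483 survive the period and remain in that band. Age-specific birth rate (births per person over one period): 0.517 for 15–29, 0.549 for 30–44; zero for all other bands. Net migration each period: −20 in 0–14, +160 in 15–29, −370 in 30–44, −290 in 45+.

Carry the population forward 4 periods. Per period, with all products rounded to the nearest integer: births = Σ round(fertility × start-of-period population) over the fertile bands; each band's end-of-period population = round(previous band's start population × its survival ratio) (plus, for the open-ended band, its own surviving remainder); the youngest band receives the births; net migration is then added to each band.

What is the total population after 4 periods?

24132

Period 1.
Births: 3050 × 0.517 = 1577, 9350 × 0.549 = 5133 → total 6710
15–29: 6400 × 0.945 = 6048
30–44: 3050 × 0.936 = 2855
45+: 9350 × 0.918 + 3050 × 0.483 = 8583 + 1473 = 10056
Net migration: 0–14 − 20 → 6690; 15–29 + 160 → 6208; 30–44 − 370 → 2485; 45+ − 290 → 9766
End of period: [6690, 6208, 2485, 9766]
Period 2.
Births: 6208 × 0.517 = 3210, 2485 × 0.549 = 1364 → total 4574
15–29: 6690 × 0.945 = 6322
30–44: 6208 × 0.936 = 5811
45+: 2485 × 0.918 + 9766 × 0.483 = 2281 + 4717 = 6998
Net migration: 0–14 − 20 → 4554; 15–29 + 160 → 6482; 30–44 − 370 → 5441; 45+ − 290 → 6708
End of period: [4554, 6482, 5441, 6708]
Period 3.
Births: 6482 × 0.517 = 3351, 5441 × 0.549 = 2987 → total 6338
15–29: 4554 × 0.945 = 4304
30–44: 6482 × 0.936 = 6067
45+: 5441 × 0.918 + 6708 × 0.483 = 4995 + 3240 = 8235
Net migration: 0–14 − 20 → 6318; 15–29 + 160 → 4464; 30–44 − 370 → 5697; 45+ − 290 → 7945
End of period: [6318, 4464, 5697, 7945]
Period 4.
Births: 4464 × 0.517 = 2308, 5697 × 0.549 = 3128 → total 5436
15–29: 6318 × 0.945 = 5971
30–44: 4464 × 0.936 = 4178
45+: 5697 × 0.918 + 7945 × 0.483 = 5230 + 3837 = 9067
Net migration: 0–14 − 20 → 5416; 15–29 + 160 → 6131; 30–44 − 370 → 3808; 45+ − 290 → 8777
End of period: [5416, 6131, 3808, 8777]
Total after period 4: 5416 + 6131 + 3808 + 8777 = 24132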